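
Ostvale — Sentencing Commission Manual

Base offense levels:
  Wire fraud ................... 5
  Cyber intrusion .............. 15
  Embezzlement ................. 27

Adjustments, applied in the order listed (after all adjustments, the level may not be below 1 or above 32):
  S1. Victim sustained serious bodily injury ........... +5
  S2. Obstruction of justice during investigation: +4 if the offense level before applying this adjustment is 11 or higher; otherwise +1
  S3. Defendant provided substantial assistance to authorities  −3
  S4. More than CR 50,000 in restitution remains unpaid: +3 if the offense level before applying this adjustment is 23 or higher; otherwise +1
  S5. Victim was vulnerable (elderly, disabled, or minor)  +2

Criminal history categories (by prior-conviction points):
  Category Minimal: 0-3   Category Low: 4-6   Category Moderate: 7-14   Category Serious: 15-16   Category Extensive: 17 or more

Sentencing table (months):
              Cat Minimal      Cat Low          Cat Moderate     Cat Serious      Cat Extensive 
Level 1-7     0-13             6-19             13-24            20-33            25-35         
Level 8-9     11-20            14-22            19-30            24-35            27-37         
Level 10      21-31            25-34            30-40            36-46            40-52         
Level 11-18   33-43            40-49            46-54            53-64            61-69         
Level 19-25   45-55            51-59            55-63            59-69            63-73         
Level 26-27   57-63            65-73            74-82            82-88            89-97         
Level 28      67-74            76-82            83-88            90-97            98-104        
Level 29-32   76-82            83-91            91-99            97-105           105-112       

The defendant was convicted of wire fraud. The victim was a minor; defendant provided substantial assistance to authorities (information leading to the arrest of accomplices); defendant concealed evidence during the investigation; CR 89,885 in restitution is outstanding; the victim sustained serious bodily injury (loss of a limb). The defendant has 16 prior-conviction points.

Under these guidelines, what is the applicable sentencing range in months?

Base offense level for wire fraud: 5.
S1 applies: 5 + 5 = 10.
S2 applies (level before this adjustment is 10 < 11, so +1): 10 + 1 = 11.
S3 applies: 11 − 3 = 8.
S4 applies (level before this adjustment is 8 < 23, so +1): 8 + 1 = 9.
S5 applies: 9 + 2 = 11.
Final offense level: 11.
Criminal history: 16 prior points → Category Serious (15-16).
Level 11 falls in the 11-18 band.
Grid: Level 11-18 × Category Serious = 53-64 months.

53-64 months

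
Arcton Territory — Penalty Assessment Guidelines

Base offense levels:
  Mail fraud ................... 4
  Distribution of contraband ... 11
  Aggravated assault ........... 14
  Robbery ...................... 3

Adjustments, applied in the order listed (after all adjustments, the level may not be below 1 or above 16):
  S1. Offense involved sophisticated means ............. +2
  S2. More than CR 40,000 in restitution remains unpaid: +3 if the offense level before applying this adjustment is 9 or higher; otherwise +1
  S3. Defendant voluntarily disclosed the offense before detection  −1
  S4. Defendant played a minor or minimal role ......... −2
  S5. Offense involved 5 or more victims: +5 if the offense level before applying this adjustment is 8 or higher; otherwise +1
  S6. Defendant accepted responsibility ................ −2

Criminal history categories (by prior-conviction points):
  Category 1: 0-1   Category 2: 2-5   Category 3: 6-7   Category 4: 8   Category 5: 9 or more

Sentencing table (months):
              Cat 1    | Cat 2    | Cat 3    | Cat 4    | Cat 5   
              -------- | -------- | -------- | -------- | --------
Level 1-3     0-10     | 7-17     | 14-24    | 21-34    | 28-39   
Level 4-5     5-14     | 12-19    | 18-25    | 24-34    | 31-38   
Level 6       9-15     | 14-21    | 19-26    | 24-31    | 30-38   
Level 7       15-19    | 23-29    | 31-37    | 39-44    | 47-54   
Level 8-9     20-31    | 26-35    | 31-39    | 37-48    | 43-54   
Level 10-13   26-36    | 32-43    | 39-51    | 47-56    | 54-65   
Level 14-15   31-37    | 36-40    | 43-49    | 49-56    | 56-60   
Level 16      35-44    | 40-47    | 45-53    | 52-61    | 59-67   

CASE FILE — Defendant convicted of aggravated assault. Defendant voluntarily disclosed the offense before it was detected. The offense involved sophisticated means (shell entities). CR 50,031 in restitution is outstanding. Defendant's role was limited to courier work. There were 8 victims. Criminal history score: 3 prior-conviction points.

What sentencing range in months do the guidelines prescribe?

Base offense level for aggravated assault: 14.
S1 applies: 14 + 2 = 16.
S2 applies (level before this adjustment is 16 ≥ 9, so +3): 16 + 3 = 19.
S3 applies: 19 − 1 = 18.
S4 applies: 18 − 2 = 16.
S5 applies (level before this adjustment is 16 ≥ 8, so +5): 16 + 5 = 21.
S6 does not apply.
Level 21 exceeds the maximum of 16; capped at 16.
Final offense level: 16.
Criminal history: 3 prior points → Category 2 (2-5).
Level 16 falls in the 16 band.
Grid: Level 16 × Category 2 = 40-47 months.

40-47 months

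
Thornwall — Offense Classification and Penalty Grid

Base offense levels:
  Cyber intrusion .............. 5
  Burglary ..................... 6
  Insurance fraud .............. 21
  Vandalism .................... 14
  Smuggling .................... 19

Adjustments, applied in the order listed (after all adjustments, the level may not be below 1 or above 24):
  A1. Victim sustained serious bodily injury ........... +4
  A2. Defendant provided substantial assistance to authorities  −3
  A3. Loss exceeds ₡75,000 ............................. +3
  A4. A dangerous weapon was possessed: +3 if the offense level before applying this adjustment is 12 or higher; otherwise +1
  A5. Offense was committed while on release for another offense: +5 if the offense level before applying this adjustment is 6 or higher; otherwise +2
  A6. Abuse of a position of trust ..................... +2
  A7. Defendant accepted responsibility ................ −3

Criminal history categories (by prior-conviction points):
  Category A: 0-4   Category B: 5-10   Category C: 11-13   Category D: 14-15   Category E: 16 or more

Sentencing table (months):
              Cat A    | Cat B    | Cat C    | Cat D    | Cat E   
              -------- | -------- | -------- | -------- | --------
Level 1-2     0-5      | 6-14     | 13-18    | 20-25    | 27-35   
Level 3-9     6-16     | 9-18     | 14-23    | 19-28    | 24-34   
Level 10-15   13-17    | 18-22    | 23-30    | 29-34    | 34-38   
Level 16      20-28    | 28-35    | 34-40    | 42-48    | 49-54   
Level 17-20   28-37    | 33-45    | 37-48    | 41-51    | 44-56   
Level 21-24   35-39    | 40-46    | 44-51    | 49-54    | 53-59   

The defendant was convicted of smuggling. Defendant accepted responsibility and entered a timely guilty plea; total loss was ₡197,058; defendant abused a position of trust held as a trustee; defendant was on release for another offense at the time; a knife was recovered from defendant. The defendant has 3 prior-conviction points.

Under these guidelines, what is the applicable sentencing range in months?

Base offense level for smuggling: 19.
A1 does not apply.
A3 applies: 19 + 3 = 22.
A4 applies (level before this adjustment is 22 ≥ 12, so +3): 22 + 3 = 25.
A5 applies (level before this adjustment is 25 ≥ 6, so +5): 25 + 5 = 30.
A6 applies: 30 + 2 = 32.
A7 applies: 32 − 3 = 29.
Level 29 exceeds the maximum of 24; capped at 24.
Final offense level: 24.
Criminal history: 3 prior points → Category A (0-4).
Level 24 falls in the 21-24 band.
Grid: Level 21-24 × Category A = 35-39 months.

35-39 months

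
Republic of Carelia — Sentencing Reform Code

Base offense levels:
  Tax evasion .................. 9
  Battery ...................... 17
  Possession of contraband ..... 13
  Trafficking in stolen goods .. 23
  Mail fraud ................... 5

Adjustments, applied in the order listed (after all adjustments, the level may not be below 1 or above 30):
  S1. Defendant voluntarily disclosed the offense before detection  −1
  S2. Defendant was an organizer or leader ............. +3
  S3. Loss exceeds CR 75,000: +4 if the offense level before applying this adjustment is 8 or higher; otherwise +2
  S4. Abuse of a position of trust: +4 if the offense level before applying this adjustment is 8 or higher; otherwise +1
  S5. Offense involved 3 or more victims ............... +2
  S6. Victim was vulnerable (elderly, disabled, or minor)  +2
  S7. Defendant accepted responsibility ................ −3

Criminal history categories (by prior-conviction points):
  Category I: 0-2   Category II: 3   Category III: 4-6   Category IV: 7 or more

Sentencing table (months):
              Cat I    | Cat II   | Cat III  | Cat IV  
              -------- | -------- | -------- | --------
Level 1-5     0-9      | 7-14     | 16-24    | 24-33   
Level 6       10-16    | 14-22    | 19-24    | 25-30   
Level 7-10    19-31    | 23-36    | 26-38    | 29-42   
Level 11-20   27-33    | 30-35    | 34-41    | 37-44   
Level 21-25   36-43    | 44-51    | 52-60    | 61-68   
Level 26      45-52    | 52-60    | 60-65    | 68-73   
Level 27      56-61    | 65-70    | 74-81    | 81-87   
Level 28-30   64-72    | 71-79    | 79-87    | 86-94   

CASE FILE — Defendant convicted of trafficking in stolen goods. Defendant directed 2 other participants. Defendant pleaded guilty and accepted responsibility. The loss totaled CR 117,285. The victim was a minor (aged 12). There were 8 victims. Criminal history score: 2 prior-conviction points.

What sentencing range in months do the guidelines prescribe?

Base offense level for trafficking in stolen goods: 23.
S2 applies: 23 + 3 = 26.
S3 applies (level before this adjustment is 26 ≥ 8, so +4): 26 + 4 = 30.
S5 applies: 30 + 2 = 32.
S6 applies: 32 + 2 = 34.
S7 applies: 34 − 3 = 31.
Level 31 exceeds the maximum of 30; capped at 30.
Final offense level: 30.
Criminal history: 2 prior points → Category I (0-2).
Level 30 falls in the 28-30 band.
Grid: Level 28-30 × Category I = 64-72 months.

64-72 months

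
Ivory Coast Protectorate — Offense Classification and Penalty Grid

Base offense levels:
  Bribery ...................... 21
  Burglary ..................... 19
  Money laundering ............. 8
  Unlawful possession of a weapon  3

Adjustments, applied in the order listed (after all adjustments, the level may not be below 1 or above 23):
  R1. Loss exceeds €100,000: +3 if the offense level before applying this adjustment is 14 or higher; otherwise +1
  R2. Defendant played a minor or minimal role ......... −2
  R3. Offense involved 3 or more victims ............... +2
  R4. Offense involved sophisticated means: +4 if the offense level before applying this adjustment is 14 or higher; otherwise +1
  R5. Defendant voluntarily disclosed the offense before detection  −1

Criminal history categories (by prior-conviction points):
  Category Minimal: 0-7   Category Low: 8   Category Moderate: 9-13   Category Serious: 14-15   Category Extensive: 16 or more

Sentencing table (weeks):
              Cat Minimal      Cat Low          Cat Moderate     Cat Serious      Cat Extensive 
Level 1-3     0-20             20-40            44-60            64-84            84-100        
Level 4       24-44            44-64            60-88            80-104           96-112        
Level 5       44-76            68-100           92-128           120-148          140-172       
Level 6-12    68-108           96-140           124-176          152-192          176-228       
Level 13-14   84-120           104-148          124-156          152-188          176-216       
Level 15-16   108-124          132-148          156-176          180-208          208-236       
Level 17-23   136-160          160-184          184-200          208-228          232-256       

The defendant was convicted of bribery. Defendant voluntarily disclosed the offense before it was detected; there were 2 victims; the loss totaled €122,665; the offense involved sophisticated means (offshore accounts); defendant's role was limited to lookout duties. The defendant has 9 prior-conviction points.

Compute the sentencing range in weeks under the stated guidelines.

184-200 weeks

Base offense level for bribery: 21.
R1 applies (level before this adjustment is 21 ≥ 14, so +3): 21 + 3 = 24.
R2 applies: 24 − 2 = 22.
R4 applies (level before this adjustment is 22 ≥ 14, so +4): 22 + 4 = 26.
R5 applies: 26 − 1 = 25.
Level 25 exceeds the maximum of 23; capped at 23.
Final offense level: 23.
Criminal history: 9 prior points → Category Moderate (9-13).
Level 23 falls in the 17-23 band.
Grid: Level 17-23 × Category Moderate = 184-200 weeks.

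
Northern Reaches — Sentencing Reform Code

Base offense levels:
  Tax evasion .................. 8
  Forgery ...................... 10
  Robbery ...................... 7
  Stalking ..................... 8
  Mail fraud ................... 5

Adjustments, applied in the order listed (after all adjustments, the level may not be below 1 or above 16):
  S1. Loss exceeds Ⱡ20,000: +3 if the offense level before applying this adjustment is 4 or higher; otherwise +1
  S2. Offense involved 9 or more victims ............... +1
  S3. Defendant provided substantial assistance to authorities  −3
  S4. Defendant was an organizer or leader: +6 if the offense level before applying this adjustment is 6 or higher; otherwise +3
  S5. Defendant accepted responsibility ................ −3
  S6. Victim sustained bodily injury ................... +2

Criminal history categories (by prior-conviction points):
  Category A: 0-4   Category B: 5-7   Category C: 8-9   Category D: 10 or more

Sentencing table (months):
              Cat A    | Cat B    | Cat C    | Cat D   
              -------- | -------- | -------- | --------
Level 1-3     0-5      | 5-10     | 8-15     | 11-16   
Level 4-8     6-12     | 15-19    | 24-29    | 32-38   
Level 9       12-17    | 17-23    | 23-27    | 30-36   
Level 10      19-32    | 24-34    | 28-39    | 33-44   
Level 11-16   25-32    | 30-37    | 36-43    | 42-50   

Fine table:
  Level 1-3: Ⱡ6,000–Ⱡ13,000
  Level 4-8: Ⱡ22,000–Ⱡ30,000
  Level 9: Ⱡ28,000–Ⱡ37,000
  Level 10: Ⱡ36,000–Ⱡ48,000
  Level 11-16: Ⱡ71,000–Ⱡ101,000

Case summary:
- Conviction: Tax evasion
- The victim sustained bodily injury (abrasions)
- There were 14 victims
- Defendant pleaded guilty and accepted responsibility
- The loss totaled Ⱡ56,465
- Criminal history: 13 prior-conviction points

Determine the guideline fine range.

Base offense level for tax evasion: 8.
S1 applies (level before this adjustment is 8 ≥ 4, so +3): 8 + 3 = 11.
S2 applies: 11 + 1 = 12.
S3 does not apply.
S4 does not apply.
S5 applies: 12 − 3 = 9.
S6 applies: 9 + 2 = 11.
Final offense level: 11.
Level 11 falls in the 11-16 band.
Fine table: Level 11-16 → Ⱡ71,000–Ⱡ101,000.

Ⱡ71,000–Ⱡ101,000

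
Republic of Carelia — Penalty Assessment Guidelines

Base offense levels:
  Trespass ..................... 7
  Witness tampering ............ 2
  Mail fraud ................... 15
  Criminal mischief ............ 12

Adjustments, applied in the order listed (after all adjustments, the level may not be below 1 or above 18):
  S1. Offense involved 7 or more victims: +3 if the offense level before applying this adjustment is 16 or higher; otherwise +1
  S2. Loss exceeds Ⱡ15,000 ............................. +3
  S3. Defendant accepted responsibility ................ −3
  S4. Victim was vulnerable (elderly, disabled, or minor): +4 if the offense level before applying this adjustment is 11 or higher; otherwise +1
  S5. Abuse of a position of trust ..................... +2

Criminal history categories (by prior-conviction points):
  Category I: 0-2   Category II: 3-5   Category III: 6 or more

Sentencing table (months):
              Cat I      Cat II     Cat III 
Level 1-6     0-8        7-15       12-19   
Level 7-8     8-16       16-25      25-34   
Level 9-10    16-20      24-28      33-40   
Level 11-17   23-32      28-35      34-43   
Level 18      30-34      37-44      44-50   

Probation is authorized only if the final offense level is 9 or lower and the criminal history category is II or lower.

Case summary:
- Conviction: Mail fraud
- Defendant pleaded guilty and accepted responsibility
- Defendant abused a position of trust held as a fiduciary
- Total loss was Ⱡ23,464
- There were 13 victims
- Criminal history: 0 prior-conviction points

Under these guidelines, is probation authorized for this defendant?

No

Base offense level for mail fraud: 15.
S1 applies (level before this adjustment is 15 < 16, so +1): 15 + 1 = 16.
S2 applies: 16 + 3 = 19.
S3 applies: 19 − 3 = 16.
S4 does not apply.
S5 applies: 16 + 2 = 18.
Final offense level: 18.
Criminal history: 0 prior points → Category I (0-2).
Level 18 falls in the 18 band.
Grid: Level 18 × Category I = 30-34 months.
Probation check: level 18 > 9 and category I ≤ II → not eligible.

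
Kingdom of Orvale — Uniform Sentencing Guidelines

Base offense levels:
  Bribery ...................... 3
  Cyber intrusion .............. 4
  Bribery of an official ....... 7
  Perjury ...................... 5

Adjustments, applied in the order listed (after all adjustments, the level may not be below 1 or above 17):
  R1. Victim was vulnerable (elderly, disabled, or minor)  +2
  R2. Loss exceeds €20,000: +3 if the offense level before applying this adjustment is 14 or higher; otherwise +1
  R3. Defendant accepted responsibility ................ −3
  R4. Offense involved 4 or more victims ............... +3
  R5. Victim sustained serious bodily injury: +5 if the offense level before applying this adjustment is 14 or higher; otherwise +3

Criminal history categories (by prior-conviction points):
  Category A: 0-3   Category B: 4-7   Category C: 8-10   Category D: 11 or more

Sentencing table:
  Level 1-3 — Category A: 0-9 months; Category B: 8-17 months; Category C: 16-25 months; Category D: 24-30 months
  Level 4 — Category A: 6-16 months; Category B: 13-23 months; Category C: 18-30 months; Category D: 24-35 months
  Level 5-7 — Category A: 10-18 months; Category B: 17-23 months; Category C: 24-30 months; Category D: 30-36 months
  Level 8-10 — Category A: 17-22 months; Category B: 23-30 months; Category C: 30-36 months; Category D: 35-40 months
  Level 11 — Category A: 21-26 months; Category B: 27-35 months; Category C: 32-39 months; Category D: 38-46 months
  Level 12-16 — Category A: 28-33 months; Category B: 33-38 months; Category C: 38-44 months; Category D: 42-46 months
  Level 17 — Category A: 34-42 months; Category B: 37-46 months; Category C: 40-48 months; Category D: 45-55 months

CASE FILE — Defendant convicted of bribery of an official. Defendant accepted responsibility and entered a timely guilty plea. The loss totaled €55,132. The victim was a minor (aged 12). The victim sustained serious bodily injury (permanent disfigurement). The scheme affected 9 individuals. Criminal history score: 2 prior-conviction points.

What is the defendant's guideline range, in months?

28-33 months

Base offense level for bribery of an official: 7.
R1 applies: 7 + 2 = 9.
R2 applies (level before this adjustment is 9 < 14, so +1): 9 + 1 = 10.
R3 applies: 10 − 3 = 7.
R4 applies: 7 + 3 = 10.
R5 applies (level before this adjustment is 10 < 14, so +3): 10 + 3 = 13.
Final offense level: 13.
Criminal history: 2 prior points → Category A (0-3).
Level 13 falls in the 12-16 band.
Grid: Level 12-16 × Category A = 28-33 months.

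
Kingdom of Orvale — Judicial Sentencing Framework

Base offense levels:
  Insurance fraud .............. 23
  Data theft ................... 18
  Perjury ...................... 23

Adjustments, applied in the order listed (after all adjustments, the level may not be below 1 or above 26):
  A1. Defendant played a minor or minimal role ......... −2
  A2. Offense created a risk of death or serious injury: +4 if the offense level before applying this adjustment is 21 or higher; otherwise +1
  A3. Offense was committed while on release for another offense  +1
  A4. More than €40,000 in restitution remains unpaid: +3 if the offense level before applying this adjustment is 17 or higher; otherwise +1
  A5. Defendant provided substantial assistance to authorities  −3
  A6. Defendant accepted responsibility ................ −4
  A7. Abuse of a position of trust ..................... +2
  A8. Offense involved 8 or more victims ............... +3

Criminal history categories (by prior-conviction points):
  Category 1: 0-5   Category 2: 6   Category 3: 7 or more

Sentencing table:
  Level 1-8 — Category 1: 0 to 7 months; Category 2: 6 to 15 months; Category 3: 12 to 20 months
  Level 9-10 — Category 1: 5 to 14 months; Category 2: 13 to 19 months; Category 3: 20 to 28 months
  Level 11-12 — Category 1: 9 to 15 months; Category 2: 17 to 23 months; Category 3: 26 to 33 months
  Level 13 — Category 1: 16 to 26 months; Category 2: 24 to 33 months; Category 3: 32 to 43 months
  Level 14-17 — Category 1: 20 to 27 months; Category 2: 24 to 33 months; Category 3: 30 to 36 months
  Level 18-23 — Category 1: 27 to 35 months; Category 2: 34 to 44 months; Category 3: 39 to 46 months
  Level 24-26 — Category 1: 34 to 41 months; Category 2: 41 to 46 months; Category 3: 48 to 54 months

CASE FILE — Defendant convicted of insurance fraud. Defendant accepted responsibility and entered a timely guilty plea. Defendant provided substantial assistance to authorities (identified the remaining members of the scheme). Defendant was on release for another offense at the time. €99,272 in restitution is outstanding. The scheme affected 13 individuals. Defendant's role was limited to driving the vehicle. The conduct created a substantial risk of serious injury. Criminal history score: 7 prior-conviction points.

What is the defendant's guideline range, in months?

48-54 months

Base offense level for insurance fraud: 23.
A1 applies: 23 − 2 = 21.
A2 applies (level before this adjustment is 21 ≥ 21, so +4): 21 + 4 = 25.
A3 applies: 25 + 1 = 26.
A4 applies (level before this adjustment is 26 ≥ 17, so +3): 26 + 3 = 29.
A5 applies: 29 − 3 = 26.
A6 applies: 26 − 4 = 22.
A7 does not apply.
A8 applies: 22 + 3 = 25.
Final offense level: 25.
Criminal history: 7 prior points → Category 3 (7+).
Level 25 falls in the 24-26 band.
Grid: Level 24-26 × Category 3 = 48-54 months.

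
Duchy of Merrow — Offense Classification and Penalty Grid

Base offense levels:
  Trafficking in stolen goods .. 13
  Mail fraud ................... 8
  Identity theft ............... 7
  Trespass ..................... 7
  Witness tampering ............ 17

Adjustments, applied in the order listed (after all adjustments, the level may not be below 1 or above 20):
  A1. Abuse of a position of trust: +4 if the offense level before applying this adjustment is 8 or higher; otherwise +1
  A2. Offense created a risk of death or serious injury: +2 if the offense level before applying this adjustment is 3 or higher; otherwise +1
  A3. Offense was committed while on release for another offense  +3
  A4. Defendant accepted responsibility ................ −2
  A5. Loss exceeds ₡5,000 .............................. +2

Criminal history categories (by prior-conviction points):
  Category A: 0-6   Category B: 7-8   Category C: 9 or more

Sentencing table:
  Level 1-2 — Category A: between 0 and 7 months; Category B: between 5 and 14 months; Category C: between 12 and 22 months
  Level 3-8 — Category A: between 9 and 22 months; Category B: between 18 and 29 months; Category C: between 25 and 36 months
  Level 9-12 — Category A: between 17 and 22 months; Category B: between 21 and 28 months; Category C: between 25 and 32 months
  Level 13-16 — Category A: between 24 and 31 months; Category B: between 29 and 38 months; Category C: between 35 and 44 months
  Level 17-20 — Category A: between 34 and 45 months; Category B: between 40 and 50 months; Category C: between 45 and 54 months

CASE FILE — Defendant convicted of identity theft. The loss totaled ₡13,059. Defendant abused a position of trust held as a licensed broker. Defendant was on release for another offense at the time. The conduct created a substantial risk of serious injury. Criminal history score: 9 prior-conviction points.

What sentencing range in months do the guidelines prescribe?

Base offense level for identity theft: 7.
A1 applies (level before this adjustment is 7 < 8, so +1): 7 + 1 = 8.
A2 applies (level before this adjustment is 8 ≥ 3, so +2): 8 + 2 = 10.
A3 applies: 10 + 3 = 13.
A5 applies: 13 + 2 = 15.
Final offense level: 15.
Criminal history: 9 prior points → Category C (9+).
Level 15 falls in the 13-16 band.
Grid: Level 13-16 × Category C = 35-44 months.

35-44 months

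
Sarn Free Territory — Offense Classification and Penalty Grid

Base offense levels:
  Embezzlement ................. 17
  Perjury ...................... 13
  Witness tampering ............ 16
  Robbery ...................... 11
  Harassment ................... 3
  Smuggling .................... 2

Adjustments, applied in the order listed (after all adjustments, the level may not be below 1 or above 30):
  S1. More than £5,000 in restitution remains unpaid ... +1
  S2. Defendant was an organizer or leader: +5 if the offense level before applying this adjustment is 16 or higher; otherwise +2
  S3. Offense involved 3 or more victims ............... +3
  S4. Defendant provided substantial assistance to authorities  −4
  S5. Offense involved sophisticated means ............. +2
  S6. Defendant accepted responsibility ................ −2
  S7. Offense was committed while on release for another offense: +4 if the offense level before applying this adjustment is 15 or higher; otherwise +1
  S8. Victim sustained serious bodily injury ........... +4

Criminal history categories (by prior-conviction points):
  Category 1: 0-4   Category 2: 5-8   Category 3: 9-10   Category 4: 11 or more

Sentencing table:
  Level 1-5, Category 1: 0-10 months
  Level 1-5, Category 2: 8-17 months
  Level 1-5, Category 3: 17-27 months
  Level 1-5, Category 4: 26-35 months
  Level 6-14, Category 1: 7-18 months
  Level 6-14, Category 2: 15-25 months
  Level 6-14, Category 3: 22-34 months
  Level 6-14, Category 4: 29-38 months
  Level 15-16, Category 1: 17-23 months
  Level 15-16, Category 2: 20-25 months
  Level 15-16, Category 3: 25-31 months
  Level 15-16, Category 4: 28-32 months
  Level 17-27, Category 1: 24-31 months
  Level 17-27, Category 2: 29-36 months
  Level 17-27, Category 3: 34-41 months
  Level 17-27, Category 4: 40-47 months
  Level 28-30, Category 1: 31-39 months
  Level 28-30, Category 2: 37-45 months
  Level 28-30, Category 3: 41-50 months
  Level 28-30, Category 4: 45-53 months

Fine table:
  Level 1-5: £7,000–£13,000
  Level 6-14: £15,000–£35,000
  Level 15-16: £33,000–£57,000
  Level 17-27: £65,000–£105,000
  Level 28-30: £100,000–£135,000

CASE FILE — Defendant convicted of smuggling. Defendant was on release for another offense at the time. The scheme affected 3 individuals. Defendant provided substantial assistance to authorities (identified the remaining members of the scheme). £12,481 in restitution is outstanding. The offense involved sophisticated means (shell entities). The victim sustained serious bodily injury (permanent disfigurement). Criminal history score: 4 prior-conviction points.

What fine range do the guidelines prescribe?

Base offense level for smuggling: 2.
S1 applies: 2 + 1 = 3.
S3 applies: 3 + 3 = 6.
S4 applies: 6 − 4 = 2.
S5 applies: 2 + 2 = 4.
S6 does not apply.
S7 applies (level before this adjustment is 4 < 15, so +1): 4 + 1 = 5.
S8 applies: 5 + 4 = 9.
Final offense level: 9.
Level 9 falls in the 6-14 band.
Fine table: Level 6-14 → £15,000–£35,000.

£15,000–£35,000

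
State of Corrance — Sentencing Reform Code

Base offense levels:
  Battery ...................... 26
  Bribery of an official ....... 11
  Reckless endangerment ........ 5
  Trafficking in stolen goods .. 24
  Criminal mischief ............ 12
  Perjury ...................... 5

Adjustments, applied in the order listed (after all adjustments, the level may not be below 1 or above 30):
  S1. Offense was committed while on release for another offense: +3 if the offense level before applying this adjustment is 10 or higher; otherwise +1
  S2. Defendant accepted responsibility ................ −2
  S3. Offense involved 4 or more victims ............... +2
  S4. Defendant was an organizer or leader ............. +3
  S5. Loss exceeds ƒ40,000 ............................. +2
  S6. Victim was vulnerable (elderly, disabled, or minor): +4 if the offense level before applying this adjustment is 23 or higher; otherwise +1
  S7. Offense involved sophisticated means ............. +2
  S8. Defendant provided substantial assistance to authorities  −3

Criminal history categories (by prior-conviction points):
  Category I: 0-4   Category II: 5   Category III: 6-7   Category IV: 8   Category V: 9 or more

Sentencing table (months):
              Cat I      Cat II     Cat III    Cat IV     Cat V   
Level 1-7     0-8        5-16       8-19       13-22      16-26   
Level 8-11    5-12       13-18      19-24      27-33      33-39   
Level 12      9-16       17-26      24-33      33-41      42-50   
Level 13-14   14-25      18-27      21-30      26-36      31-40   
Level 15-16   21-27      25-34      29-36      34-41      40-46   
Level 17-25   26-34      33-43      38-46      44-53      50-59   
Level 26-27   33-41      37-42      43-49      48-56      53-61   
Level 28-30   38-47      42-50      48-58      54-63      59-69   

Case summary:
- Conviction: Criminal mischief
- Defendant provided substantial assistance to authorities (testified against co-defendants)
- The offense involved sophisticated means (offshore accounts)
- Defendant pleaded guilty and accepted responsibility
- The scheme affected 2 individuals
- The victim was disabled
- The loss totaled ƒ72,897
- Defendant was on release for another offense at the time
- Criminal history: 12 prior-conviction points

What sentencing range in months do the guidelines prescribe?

40-46 months

Base offense level for criminal mischief: 12.
S1 applies (level before this adjustment is 12 ≥ 10, so +3): 12 + 3 = 15.
S2 applies: 15 − 2 = 13.
S3 does not apply.
S5 applies: 13 + 2 = 15.
S6 applies (level before this adjustment is 15 < 23, so +1): 15 + 1 = 16.
S7 applies: 16 + 2 = 18.
S8 applies: 18 − 3 = 15.
Final offense level: 15.
Criminal history: 12 prior points → Category V (9+).
Level 15 falls in the 15-16 band.
Grid: Level 15-16 × Category V = 40-46 months.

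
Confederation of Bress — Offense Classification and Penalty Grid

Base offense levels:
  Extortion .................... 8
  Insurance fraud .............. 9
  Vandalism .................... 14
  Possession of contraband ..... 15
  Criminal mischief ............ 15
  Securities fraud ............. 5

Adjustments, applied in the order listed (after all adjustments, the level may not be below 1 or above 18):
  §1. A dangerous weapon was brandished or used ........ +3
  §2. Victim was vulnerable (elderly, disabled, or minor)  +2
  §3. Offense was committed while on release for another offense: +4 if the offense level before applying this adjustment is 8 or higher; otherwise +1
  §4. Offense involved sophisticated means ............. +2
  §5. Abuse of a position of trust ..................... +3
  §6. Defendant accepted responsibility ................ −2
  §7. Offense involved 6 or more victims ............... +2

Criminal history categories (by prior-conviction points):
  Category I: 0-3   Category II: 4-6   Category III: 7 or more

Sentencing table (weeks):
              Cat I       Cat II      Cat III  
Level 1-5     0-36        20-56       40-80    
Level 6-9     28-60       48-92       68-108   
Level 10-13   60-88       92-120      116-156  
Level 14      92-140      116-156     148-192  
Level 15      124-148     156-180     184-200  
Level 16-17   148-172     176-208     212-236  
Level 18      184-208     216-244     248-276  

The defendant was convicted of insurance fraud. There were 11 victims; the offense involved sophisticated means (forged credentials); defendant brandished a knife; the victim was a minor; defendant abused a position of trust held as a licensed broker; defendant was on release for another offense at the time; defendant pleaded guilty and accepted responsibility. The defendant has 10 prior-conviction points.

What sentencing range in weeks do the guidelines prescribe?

248-276 weeks

Base offense level for insurance fraud: 9.
§1 applies: 9 + 3 = 12.
§2 applies: 12 + 2 = 14.
§3 applies (level before this adjustment is 14 ≥ 8, so +4): 14 + 4 = 18.
§4 applies: 18 + 2 = 20.
§5 applies: 20 + 3 = 23.
§6 applies: 23 − 2 = 21.
§7 applies: 21 + 2 = 23.
Level 23 exceeds the maximum of 18; capped at 18.
Final offense level: 18.
Criminal history: 10 prior points → Category III (7+).
Level 18 falls in the 18 band.
Grid: Level 18 × Category III = 248-276 weeks.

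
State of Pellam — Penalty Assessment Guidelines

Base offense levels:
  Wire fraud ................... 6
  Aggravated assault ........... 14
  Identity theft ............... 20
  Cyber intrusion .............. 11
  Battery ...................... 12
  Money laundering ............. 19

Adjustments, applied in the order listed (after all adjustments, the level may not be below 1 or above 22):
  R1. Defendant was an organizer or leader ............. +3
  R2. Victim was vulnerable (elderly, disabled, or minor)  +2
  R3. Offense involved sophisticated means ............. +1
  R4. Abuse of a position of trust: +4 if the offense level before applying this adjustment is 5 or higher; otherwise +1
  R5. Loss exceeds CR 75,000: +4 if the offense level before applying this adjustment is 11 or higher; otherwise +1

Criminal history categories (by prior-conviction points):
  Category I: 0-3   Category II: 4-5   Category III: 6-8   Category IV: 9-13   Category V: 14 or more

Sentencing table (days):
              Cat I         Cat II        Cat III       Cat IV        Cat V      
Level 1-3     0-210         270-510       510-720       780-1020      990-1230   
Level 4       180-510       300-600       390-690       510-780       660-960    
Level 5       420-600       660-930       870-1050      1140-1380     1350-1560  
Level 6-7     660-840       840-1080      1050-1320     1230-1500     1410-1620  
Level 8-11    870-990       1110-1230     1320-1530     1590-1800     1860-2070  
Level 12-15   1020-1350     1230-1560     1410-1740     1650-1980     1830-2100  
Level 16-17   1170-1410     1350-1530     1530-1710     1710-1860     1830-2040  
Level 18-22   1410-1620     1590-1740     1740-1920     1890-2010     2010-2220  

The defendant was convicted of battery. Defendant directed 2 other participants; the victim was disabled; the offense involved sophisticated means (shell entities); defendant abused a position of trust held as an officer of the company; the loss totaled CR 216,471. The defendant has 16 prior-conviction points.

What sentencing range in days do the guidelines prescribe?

Base offense level for battery: 12.
R1 applies: 12 + 3 = 15.
R2 applies: 15 + 2 = 17.
R3 applies: 17 + 1 = 18.
R4 applies (level before this adjustment is 18 ≥ 5, so +4): 18 + 4 = 22.
R5 applies (level before this adjustment is 22 ≥ 11, so +4): 22 + 4 = 26.
Level 26 exceeds the maximum of 22; capped at 22.
Final offense level: 22.
Criminal history: 16 prior points → Category V (14+).
Level 22 falls in the 18-22 band.
Grid: Level 18-22 × Category V = 2010-2220 days.

2010-2220 days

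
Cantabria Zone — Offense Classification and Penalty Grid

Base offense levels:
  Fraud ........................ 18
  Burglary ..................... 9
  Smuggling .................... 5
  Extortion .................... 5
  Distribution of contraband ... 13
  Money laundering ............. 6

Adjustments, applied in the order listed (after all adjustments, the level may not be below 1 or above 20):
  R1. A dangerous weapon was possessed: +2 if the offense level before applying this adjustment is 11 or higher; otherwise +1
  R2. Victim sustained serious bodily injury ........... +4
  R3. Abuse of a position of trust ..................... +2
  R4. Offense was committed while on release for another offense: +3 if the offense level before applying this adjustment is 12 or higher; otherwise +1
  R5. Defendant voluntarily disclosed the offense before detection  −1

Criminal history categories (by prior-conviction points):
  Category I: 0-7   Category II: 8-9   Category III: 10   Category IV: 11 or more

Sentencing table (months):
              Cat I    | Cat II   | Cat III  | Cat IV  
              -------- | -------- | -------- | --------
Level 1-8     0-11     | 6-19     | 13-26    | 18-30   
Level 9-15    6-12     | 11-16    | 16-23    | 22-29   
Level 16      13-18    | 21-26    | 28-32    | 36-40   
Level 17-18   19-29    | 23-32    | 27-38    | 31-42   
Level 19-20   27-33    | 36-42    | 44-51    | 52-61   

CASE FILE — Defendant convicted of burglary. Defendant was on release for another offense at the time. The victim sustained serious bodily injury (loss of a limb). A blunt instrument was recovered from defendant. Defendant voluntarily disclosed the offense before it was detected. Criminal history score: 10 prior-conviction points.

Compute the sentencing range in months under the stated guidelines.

28-32 months

Base offense level for burglary: 9.
R1 applies (level before this adjustment is 9 < 11, so +1): 9 + 1 = 10.
R2 applies: 10 + 4 = 14.
R4 applies (level before this adjustment is 14 ≥ 12, so +3): 14 + 3 = 17.
R5 applies: 17 − 1 = 16.
Final offense level: 16.
Criminal history: 10 prior points → Category III (10).
Level 16 falls in the 16 band.
Grid: Level 16 × Category III = 28-32 months.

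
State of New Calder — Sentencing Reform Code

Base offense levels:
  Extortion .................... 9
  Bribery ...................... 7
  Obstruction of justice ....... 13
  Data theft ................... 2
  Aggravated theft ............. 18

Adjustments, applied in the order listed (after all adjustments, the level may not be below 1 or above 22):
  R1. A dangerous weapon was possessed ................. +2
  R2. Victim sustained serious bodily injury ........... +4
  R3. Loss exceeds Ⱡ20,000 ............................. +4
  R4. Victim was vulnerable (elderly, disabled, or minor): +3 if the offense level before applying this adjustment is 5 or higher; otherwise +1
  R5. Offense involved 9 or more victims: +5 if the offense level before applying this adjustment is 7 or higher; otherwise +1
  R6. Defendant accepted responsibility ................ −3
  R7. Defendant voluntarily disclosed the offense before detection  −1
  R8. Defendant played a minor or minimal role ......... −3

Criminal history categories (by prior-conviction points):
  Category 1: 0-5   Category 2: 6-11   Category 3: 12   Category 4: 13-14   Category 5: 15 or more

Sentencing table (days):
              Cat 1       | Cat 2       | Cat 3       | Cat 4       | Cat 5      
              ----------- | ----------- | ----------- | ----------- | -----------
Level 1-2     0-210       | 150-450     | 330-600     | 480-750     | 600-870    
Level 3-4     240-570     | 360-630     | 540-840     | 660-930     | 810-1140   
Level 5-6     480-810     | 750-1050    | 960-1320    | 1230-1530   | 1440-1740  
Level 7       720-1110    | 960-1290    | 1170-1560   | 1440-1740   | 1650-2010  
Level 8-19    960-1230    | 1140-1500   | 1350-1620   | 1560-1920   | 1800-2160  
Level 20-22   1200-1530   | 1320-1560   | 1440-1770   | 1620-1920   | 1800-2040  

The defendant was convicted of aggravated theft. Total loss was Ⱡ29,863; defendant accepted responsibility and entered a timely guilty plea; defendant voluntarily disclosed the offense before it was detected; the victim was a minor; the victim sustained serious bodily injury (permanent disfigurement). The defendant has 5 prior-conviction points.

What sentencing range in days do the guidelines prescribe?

1200-1530 days

Base offense level for aggravated theft: 18.
R1 does not apply.
R2 applies: 18 + 4 = 22.
R3 applies: 22 + 4 = 26.
R4 applies (level before this adjustment is 26 ≥ 5, so +3): 26 + 3 = 29.
R5 does not apply.
R6 applies: 29 − 3 = 26.
R7 applies: 26 − 1 = 25.
Level 25 exceeds the maximum of 22; capped at 22.
Final offense level: 22.
Criminal history: 5 prior points → Category 1 (0-5).
Level 22 falls in the 20-22 band.
Grid: Level 20-22 × Category 1 = 1200-1530 days.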